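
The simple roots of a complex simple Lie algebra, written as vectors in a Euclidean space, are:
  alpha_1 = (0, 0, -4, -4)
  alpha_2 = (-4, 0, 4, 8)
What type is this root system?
type G_2

Compute the Cartan integers a_ij = 2(alpha_i, alpha_j)/(alpha_j, alpha_j); the resulting 2x2 Cartan matrix is
[[2, -1], [-3, 2]].
The roots have two lengths (squared-length ratio 3:1); the short ones are alpha_{1}. The associated Dynkin diagram is two nodes joined by a triple edge (G_2), so the type is G_2.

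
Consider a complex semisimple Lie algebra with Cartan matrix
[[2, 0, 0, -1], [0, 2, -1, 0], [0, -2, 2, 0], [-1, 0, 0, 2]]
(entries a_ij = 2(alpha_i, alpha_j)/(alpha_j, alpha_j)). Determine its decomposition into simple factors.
The diagram associated to this matrix has two connected components: the simple roots {alpha_1, alpha_4} form a chain of 2 nodes with single edges (A_2), and {alpha_2, alpha_3} form a chain of 2 nodes with a double edge at one end; the terminal node there is the unique short simple root (B_2). A semisimple Lie algebra decomposes uniquely as the direct sum of simple ideals, one per connected component of its Dynkin diagram, so g ≅ A_2 ⊕ B_2 (dimension 8 + 10 = 18).

A_2 + B_2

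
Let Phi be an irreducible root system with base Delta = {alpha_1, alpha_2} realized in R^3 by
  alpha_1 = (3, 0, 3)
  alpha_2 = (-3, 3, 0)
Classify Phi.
type A_2

Compute the Cartan integers a_ij = 2(alpha_i, alpha_j)/(alpha_j, alpha_j); the resulting 2x2 Cartan matrix is
[[2, -1], [-1, 2]].
All simple roots have the same length, so the diagram is simply laced. The associated Dynkin diagram is a chain of 2 nodes with single edges (A_2), so the type is A_2 (the algebra sl(3)).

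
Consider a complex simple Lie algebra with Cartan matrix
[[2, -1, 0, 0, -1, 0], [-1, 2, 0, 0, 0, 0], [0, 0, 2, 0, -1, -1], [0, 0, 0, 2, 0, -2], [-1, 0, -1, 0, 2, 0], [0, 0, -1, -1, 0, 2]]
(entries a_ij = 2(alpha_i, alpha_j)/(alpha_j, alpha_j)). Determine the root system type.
type C_6

The matrix has rank 6 with 2's on the diagonal. Reading the off-diagonal entries as Dynkin edges (a single edge where a_ij = a_ji = -1; a double or triple edge where a_ij * a_ji = 2 or 3), the diagram is a chain of 6 nodes with a double edge at one end; the terminal node there is the unique long simple root (C_6). One simple-root ordering that puts it in standard form is (alpha_2, alpha_1, alpha_5, alpha_3, alpha_6, alpha_4). So the algebra is type C_6, i.e. sp(12).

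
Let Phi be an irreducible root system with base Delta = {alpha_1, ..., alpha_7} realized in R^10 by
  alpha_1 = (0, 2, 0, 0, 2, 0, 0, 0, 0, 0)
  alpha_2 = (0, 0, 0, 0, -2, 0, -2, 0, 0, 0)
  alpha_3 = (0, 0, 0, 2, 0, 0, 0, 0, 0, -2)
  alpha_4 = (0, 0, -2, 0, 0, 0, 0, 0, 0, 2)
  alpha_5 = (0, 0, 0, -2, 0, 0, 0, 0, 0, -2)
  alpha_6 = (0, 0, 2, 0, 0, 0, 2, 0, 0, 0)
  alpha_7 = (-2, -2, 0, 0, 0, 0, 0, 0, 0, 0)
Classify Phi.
Compute the Cartan integers a_ij = 2(alpha_i, alpha_j)/(alpha_j, alpha_j); the resulting 7x7 Cartan matrix is
[[2, -1, 0, 0, 0, 0, -1], [-1, 2, 0, 0, 0, -1, 0], [0, 0, 2, -1, 0, 0, 0], [0, 0, -1, 2, -1, -1, 0], [0, 0, 0, -1, 2, 0, 0], [0, -1, 0, -1, 0, 2, 0], [-1, 0, 0, 0, 0, 0, 2]].
All simple roots have the same length, so the diagram is simply laced. The associated Dynkin diagram is a chain of 5 nodes with a fork of two nodes at one end (D_7), so the type is D_7 (the algebra so(14)).

D_7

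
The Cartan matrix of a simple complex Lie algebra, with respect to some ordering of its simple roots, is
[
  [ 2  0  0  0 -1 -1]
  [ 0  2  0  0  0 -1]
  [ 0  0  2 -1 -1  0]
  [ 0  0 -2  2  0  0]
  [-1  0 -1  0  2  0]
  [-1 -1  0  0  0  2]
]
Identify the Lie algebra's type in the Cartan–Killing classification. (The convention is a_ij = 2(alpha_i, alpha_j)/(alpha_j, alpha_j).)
The matrix has rank 6 with 2's on the diagonal. Reading the off-diagonal entries as Dynkin edges (a single edge where a_ij = a_ji = -1; a double or triple edge where a_ij * a_ji = 2 or 3), the diagram is a chain of 6 nodes with a double edge at one end; the terminal node there is the unique long simple root (C_6). One simple-root ordering that puts it in standard form is (alpha_2, alpha_6, alpha_1, alpha_5, alpha_3, alpha_4). So the algebra is type C_6, i.e. sp(12).

C6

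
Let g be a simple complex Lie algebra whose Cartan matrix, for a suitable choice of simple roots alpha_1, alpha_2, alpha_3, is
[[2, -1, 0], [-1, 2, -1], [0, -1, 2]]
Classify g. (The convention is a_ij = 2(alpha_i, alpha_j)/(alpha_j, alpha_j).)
A_3

The matrix has rank 3 with 2's on the diagonal. Reading the off-diagonal entries as Dynkin edges (a single edge where a_ij = a_ji = -1; a double or triple edge where a_ij * a_ji = 2 or 3), the diagram is a chain of 3 nodes with single edges (A_3). One simple-root ordering that puts it in standard form is (alpha_1, alpha_2, alpha_3). So the algebra is type A_3, i.e. sl(4).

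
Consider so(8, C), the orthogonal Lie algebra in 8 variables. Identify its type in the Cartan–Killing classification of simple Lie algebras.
D4

This is so(8) with 8 even, which has dimension 8(8-1)/2 = 28 and rank 8/2 = 4. In the classification of classical Lie algebras, the orthogonal algebra so(2n) in an even number of variables has type D_n; here n = 4, so the Dynkin diagram is a chain of 2 nodes with a fork of two nodes at one end (D_4). Hence the type is D_4.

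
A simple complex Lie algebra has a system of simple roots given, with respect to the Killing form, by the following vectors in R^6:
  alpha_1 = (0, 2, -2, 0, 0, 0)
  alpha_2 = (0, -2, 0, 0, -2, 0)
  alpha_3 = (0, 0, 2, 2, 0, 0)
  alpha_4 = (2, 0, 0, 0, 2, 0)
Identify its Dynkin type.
Compute the Cartan integers a_ij = 2(alpha_i, alpha_j)/(alpha_j, alpha_j); the resulting 4x4 Cartan matrix is
[[2, -1, -1, 0], [-1, 2, 0, -1], [-1, 0, 2, 0], [0, -1, 0, 2]].
All simple roots have the same length, so the diagram is simply laced. The associated Dynkin diagram is a chain of 4 nodes with single edges (A_4), so the type is A_4 (the algebra sl(5)).

type A_4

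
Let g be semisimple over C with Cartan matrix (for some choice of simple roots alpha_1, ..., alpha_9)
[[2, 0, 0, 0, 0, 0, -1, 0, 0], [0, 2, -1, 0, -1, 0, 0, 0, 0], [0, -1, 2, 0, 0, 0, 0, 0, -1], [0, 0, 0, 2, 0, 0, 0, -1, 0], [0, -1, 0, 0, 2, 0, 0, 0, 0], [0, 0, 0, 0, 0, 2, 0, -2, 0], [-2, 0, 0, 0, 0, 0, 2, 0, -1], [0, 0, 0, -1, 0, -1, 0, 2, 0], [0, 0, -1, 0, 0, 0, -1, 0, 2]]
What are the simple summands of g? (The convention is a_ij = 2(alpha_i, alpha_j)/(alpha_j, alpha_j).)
The diagram associated to this matrix has two connected components: the simple roots {alpha_1, alpha_2, alpha_3, alpha_5, alpha_7, alpha_9} form a chain of 6 nodes with a double edge at one end; the terminal node there is the unique short simple root (B_6), and {alpha_4, alpha_6, alpha_8} form a chain of 3 nodes with a double edge at one end; the terminal node there is the unique long simple root (C_3). A semisimple Lie algebra decomposes uniquely as the direct sum of simple ideals, one per connected component of its Dynkin diagram, so g ≅ B_6 ⊕ C_3 (dimension 78 + 21 = 99).

type B_6 ⊕ type C_3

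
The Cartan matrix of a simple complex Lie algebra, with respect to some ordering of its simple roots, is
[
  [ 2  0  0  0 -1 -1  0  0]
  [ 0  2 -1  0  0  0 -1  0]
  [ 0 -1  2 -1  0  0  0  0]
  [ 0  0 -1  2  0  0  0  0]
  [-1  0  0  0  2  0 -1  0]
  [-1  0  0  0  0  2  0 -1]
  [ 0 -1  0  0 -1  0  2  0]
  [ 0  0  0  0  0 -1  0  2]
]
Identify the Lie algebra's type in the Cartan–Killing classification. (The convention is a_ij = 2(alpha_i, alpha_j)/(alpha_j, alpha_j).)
type A_8

The matrix has rank 8 with 2's on the diagonal. Reading the off-diagonal entries as Dynkin edges (a single edge where a_ij = a_ji = -1; a double or triple edge where a_ij * a_ji = 2 or 3), the diagram is a chain of 8 nodes with single edges (A_8). One simple-root ordering that puts it in standard form is (alpha_4, alpha_3, alpha_2, alpha_7, alpha_5, alpha_1, alpha_6, alpha_8). So the algebra is type A_8, i.e. sl(9).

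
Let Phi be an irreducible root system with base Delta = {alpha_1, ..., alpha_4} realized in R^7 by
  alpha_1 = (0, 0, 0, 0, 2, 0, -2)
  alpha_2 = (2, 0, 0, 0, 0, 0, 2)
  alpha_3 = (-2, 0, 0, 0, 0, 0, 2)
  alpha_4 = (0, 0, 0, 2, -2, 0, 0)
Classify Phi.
type D_4

Compute the Cartan integers a_ij = 2(alpha_i, alpha_j)/(alpha_j, alpha_j); the resulting 4x4 Cartan matrix is
[[2, -1, -1, -1], [-1, 2, 0, 0], [-1, 0, 2, 0], [-1, 0, 0, 2]].
All simple roots have the same length, so the diagram is simply laced. The associated Dynkin diagram is a chain of 2 nodes with a fork of two nodes at one end (D_4), so the type is D_4 (the algebra so(8)).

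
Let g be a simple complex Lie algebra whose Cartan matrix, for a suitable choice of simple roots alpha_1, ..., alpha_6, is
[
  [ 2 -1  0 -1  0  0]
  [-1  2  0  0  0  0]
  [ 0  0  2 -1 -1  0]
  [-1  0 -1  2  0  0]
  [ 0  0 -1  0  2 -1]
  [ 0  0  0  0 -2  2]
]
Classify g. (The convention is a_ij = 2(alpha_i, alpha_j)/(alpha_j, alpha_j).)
The matrix has rank 6 with 2's on the diagonal. Reading the off-diagonal entries as Dynkin edges (a single edge where a_ij = a_ji = -1; a double or triple edge where a_ij * a_ji = 2 or 3), the diagram is a chain of 6 nodes with a double edge at one end; the terminal node there is the unique long simple root (C_6). One simple-root ordering that puts it in standard form is (alpha_2, alpha_1, alpha_4, alpha_3, alpha_5, alpha_6). So the algebra is type C_6, i.e. sp(12).

C6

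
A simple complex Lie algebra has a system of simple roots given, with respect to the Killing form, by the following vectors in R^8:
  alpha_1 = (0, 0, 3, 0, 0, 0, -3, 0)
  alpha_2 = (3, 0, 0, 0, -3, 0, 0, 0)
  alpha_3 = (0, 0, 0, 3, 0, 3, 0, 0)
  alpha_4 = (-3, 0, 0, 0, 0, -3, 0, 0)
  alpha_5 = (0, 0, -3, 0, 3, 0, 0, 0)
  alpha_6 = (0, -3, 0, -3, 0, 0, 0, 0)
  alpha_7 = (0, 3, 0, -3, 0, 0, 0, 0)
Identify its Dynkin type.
type D_7

Compute the Cartan integers a_ij = 2(alpha_i, alpha_j)/(alpha_j, alpha_j); the resulting 7x7 Cartan matrix is
[[2, 0, 0, 0, -1, 0, 0], [0, 2, 0, -1, -1, 0, 0], [0, 0, 2, -1, 0, -1, -1], [0, -1, -1, 2, 0, 0, 0], [-1, -1, 0, 0, 2, 0, 0], [0, 0, -1, 0, 0, 2, 0], [0, 0, -1, 0, 0, 0, 2]].
All simple roots have the same length, so the diagram is simply laced. The associated Dynkin diagram is a chain of 5 nodes with a fork of two nodes at one end (D_7), so the type is D_7 (the algebra so(14)).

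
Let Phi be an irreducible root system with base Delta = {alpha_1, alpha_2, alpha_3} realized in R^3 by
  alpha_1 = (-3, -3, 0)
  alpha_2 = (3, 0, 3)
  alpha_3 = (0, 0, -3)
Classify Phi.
Compute the Cartan integers a_ij = 2(alpha_i, alpha_j)/(alpha_j, alpha_j); the resulting 3x3 Cartan matrix is
[[2, -1, 0], [-1, 2, -2], [0, -1, 2]].
The roots have two lengths (squared-length ratio 2:1); the short ones are alpha_{3}. The associated Dynkin diagram is a chain of 3 nodes with a double edge at one end; the terminal node there is the unique short simple root (B_3), so the type is B_3 (the algebra so(7)).

B3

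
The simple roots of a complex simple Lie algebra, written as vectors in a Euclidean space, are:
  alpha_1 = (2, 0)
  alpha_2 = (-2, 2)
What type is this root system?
Compute the Cartan integers a_ij = 2(alpha_i, alpha_j)/(alpha_j, alpha_j); the resulting 2x2 Cartan matrix is
[[2, -1], [-2, 2]].
The roots have two lengths (squared-length ratio 2:1); the short ones are alpha_{1}. The associated Dynkin diagram is a chain of 2 nodes with a double edge at one end; the terminal node there is the unique short simple root (B_2), so the type is B_2 (the algebra so(5)).

B2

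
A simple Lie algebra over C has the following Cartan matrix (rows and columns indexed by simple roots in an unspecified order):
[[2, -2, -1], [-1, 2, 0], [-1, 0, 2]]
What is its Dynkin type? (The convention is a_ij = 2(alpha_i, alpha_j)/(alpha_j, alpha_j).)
B_3 (so(7))

The matrix has rank 3 with 2's on the diagonal. Reading the off-diagonal entries as Dynkin edges (a single edge where a_ij = a_ji = -1; a double or triple edge where a_ij * a_ji = 2 or 3), the diagram is a chain of 3 nodes with a double edge at one end; the terminal node there is the unique short simple root (B_3). One simple-root ordering that puts it in standard form is (alpha_3, alpha_1, alpha_2). So the algebra is type B_3, i.e. so(7).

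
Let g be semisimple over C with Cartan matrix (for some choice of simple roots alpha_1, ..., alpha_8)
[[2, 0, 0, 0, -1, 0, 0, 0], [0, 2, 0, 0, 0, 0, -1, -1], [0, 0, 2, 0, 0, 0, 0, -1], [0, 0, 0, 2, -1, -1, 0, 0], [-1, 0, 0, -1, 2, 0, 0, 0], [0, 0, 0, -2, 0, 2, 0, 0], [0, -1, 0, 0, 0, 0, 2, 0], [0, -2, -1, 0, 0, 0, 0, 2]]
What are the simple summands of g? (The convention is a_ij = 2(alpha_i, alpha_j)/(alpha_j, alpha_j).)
The diagram associated to this matrix has two connected components: the simple roots {alpha_1, alpha_4, alpha_5, alpha_6} form a chain of 4 nodes with a double edge at one end; the terminal node there is the unique long simple root (C_4), and {alpha_2, alpha_3, alpha_7, alpha_8} form a chain of 4 nodes with a double edge between the middle two (F_4). A semisimple Lie algebra decomposes uniquely as the direct sum of simple ideals, one per connected component of its Dynkin diagram, so g ≅ C_4 ⊕ F_4 (dimension 36 + 52 = 88).

C_4 + F_4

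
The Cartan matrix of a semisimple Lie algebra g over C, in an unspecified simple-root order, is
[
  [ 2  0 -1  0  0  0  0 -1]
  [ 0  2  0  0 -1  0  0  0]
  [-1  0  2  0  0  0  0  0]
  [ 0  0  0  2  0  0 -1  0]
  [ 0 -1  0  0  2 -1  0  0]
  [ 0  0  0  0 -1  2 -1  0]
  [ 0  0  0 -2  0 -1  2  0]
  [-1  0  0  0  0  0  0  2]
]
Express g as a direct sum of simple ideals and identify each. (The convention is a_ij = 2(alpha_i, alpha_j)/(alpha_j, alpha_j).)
The diagram associated to this matrix has two connected components: the simple roots {alpha_1, alpha_3, alpha_8} form a chain of 3 nodes with single edges (A_3), and {alpha_2, alpha_4, alpha_5, alpha_6, alpha_7} form a chain of 5 nodes with a double edge at one end; the terminal node there is the unique short simple root (B_5). A semisimple Lie algebra decomposes uniquely as the direct sum of simple ideals, one per connected component of its Dynkin diagram, so g ≅ A_3 ⊕ B_5 (dimension 15 + 55 = 70).

A_3 ⊕ B_5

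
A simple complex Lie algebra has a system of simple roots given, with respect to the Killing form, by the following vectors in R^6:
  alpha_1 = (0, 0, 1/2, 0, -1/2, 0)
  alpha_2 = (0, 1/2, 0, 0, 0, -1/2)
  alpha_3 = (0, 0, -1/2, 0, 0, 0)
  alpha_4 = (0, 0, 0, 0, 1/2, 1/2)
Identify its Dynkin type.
Compute the Cartan integers a_ij = 2(alpha_i, alpha_j)/(alpha_j, alpha_j); the resulting 4x4 Cartan matrix is
[[2, 0, -2, -1], [0, 2, 0, -1], [-1, 0, 2, 0], [-1, -1, 0, 2]].
The roots have two lengths (squared-length ratio 2:1); the short ones are alpha_{3}. The associated Dynkin diagram is a chain of 4 nodes with a double edge at one end; the terminal node there is the unique short simple root (B_4), so the type is B_4 (the algebra so(9)).

B_4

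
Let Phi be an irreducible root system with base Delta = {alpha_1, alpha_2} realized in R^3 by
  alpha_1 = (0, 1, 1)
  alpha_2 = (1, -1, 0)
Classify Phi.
Compute the Cartan integers a_ij = 2(alpha_i, alpha_j)/(alpha_j, alpha_j); the resulting 2x2 Cartan matrix is
[[2, -1], [-1, 2]].
All simple roots have the same length, so the diagram is simply laced. The associated Dynkin diagram is a chain of 2 nodes with single edges (A_2), so the type is A_2 (the algebra sl(3)).

type A_2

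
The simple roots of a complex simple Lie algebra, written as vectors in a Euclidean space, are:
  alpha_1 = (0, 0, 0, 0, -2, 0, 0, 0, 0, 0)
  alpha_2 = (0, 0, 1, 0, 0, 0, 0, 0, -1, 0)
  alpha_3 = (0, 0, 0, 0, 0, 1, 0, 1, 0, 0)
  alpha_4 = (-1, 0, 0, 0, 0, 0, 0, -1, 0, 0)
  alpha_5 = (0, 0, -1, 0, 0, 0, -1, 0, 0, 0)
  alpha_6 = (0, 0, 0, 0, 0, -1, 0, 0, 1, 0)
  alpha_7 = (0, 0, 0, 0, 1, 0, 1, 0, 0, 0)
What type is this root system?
Compute the Cartan integers a_ij = 2(alpha_i, alpha_j)/(alpha_j, alpha_j); the resulting 7x7 Cartan matrix is
[[2, 0, 0, 0, 0, 0, -2], [0, 2, 0, 0, -1, -1, 0], [0, 0, 2, -1, 0, -1, 0], [0, 0, -1, 2, 0, 0, 0], [0, -1, 0, 0, 2, 0, -1], [0, -1, -1, 0, 0, 2, 0], [-1, 0, 0, 0, -1, 0, 2]].
The roots have two lengths (squared-length ratio 2:1); the short ones are alpha_{2,3,4,5,6,7}. The associated Dynkin diagram is a chain of 7 nodes with a double edge at one end; the terminal node there is the unique long simple root (C_7), so the type is C_7 (the algebra sp(14)).

C_7 (sp(14))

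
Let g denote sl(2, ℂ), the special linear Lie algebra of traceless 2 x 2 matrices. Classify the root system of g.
This is sl(2), which has dimension 2^2 - 1 = 3 and rank 2 - 1 = 1 (a Cartan subalgebra is the diagonal traceless matrices). In the classification of classical Lie algebras, the special linear algebra sl(n+1) has type A_n; here n = 1, so the Dynkin diagram is a chain of 1 nodes with single edges (A_1). Hence the type is A_1.

type A_1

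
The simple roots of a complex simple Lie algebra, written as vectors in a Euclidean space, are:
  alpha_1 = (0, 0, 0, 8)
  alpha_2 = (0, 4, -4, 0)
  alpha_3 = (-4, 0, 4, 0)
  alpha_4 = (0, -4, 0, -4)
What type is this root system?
Compute the Cartan integers a_ij = 2(alpha_i, alpha_j)/(alpha_j, alpha_j); the resulting 4x4 Cartan matrix is
[[2, 0, 0, -2], [0, 2, -1, -1], [0, -1, 2, 0], [-1, -1, 0, 2]].
The roots have two lengths (squared-length ratio 2:1); the short ones are alpha_{2,3,4}. The associated Dynkin diagram is a chain of 4 nodes with a double edge at one end; the terminal node there is the unique long simple root (C_4), so the type is C_4 (the algebra sp(8)).

C4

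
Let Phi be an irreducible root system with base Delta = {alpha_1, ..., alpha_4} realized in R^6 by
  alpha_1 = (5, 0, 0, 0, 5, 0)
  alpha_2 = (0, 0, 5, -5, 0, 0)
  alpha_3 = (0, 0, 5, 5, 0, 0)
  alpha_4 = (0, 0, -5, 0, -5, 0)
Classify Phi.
D_4

Compute the Cartan integers a_ij = 2(alpha_i, alpha_j)/(alpha_j, alpha_j); the resulting 4x4 Cartan matrix is
[[2, 0, 0, -1], [0, 2, 0, -1], [0, 0, 2, -1], [-1, -1, -1, 2]].
All simple roots have the same length, so the diagram is simply laced. The associated Dynkin diagram is a chain of 2 nodes with a fork of two nodes at one end (D_4), so the type is D_4 (the algebra so(8)).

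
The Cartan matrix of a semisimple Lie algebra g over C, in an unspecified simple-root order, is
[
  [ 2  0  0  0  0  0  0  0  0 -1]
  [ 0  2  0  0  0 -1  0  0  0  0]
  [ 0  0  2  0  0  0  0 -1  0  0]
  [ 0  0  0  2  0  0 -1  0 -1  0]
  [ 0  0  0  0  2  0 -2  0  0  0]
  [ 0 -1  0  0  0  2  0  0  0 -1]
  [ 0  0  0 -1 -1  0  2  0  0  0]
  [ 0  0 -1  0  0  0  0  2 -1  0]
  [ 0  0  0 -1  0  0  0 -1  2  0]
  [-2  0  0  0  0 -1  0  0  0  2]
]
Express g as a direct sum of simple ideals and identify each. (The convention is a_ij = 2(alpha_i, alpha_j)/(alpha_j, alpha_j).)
B_4 (so(9)) + C_6 (sp(12))

The diagram associated to this matrix has two connected components: the simple roots {alpha_1, alpha_2, alpha_6, alpha_10} form a chain of 4 nodes with a double edge at one end; the terminal node there is the unique short simple root (B_4), and {alpha_3, alpha_4, alpha_5, alpha_7, alpha_8, alpha_9} form a chain of 6 nodes with a double edge at one end; the terminal node there is the unique long simple root (C_6). A semisimple Lie algebra decomposes uniquely as the direct sum of simple ideals, one per connected component of its Dynkin diagram, so g ≅ B_4 ⊕ C_6 (dimension 36 + 78 = 114).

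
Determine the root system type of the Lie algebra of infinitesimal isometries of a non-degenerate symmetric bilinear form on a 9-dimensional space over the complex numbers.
B4

This is so(9) with 9 odd, which has dimension 9(9-1)/2 = 36 and rank (9-1)/2 = 4. In the classification of classical Lie algebras, the orthogonal algebra so(2n+1) in an odd number of variables has type B_n; here n = 4, so the Dynkin diagram is a chain of 4 nodes with a double edge at one end; the terminal node there is the unique short simple root (B_4). Hence the type is B_4.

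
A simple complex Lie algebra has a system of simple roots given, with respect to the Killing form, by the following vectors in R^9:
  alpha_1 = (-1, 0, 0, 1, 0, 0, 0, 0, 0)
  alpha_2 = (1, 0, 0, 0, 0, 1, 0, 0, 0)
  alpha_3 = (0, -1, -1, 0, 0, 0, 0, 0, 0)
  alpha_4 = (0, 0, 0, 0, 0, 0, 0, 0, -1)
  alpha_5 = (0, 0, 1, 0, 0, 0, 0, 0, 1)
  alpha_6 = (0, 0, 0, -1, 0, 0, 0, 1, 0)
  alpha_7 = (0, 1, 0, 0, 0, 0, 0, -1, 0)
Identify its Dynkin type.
B7

Compute the Cartan integers a_ij = 2(alpha_i, alpha_j)/(alpha_j, alpha_j); the resulting 7x7 Cartan matrix is
[[2, -1, 0, 0, 0, -1, 0], [-1, 2, 0, 0, 0, 0, 0], [0, 0, 2, 0, -1, 0, -1], [0, 0, 0, 2, -1, 0, 0], [0, 0, -1, -2, 2, 0, 0], [-1, 0, 0, 0, 0, 2, -1], [0, 0, -1, 0, 0, -1, 2]].
The roots have two lengths (squared-length ratio 2:1); the short ones are alpha_{4}. The associated Dynkin diagram is a chain of 7 nodes with a double edge at one end; the terminal node there is the unique short simple root (B_7), so the type is B_7 (the algebra so(15)).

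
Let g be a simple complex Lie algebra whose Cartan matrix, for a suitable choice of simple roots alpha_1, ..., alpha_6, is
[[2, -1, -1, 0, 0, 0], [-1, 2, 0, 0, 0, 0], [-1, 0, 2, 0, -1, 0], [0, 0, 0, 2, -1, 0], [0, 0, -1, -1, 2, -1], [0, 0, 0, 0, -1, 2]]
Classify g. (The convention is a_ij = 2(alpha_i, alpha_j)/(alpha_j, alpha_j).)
D_6 (so(12))

The matrix has rank 6 with 2's on the diagonal. Reading the off-diagonal entries as Dynkin edges (a single edge where a_ij = a_ji = -1; a double or triple edge where a_ij * a_ji = 2 or 3), the diagram is a chain of 4 nodes with a fork of two nodes at one end (D_6). One simple-root ordering that puts it in standard form is (alpha_2, alpha_1, alpha_3, alpha_5, alpha_4, alpha_6). So the algebra is type D_6, i.e. so(12).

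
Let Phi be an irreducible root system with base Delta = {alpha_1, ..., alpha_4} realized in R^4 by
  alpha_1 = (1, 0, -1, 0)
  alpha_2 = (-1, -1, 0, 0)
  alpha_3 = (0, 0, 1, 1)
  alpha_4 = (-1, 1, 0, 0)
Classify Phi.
D_4 (so(8))

Compute the Cartan integers a_ij = 2(alpha_i, alpha_j)/(alpha_j, alpha_j); the resulting 4x4 Cartan matrix is
[[2, -1, -1, -1], [-1, 2, 0, 0], [-1, 0, 2, 0], [-1, 0, 0, 2]].
All simple roots have the same length, so the diagram is simply laced. The associated Dynkin diagram is a chain of 2 nodes with a fork of two nodes at one end (D_4), so the type is D_4 (the algebra so(8)).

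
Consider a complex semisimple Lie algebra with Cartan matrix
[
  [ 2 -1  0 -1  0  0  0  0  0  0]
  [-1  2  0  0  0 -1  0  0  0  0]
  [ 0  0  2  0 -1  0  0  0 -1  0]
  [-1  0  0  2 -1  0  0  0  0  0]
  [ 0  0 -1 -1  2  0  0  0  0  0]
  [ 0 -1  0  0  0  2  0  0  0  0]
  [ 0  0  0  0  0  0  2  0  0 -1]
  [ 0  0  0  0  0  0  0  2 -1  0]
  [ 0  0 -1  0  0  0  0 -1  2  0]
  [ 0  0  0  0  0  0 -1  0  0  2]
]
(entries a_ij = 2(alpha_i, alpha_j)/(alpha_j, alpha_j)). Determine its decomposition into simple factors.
A_2 (sl(3)) ⊕ A_8 (sl(9))

The diagram associated to this matrix has two connected components: the simple roots {alpha_7, alpha_10} form a chain of 2 nodes with single edges (A_2), and {alpha_1, alpha_2, alpha_3, alpha_4, alpha_5, alpha_6, alpha_8, alpha_9} form a chain of 8 nodes with single edges (A_8). A semisimple Lie algebra decomposes uniquely as the direct sum of simple ideals, one per connected component of its Dynkin diagram, so g ≅ A_2 ⊕ A_8 (dimension 8 + 80 = 88).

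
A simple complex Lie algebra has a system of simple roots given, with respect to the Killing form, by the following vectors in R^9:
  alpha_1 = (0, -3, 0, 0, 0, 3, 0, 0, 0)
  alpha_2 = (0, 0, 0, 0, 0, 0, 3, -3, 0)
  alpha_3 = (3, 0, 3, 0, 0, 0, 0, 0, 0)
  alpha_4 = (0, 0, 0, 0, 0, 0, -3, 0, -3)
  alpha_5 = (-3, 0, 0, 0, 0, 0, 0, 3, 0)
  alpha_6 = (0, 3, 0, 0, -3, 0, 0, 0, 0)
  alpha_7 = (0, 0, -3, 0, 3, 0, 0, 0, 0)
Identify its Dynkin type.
A7

Compute the Cartan integers a_ij = 2(alpha_i, alpha_j)/(alpha_j, alpha_j); the resulting 7x7 Cartan matrix is
[[2, 0, 0, 0, 0, -1, 0], [0, 2, 0, -1, -1, 0, 0], [0, 0, 2, 0, -1, 0, -1], [0, -1, 0, 2, 0, 0, 0], [0, -1, -1, 0, 2, 0, 0], [-1, 0, 0, 0, 0, 2, -1], [0, 0, -1, 0, 0, -1, 2]].
All simple roots have the same length, so the diagram is simply laced. The associated Dynkin diagram is a chain of 7 nodes with single edges (A_7), so the type is A_7 (the algebra sl(8)).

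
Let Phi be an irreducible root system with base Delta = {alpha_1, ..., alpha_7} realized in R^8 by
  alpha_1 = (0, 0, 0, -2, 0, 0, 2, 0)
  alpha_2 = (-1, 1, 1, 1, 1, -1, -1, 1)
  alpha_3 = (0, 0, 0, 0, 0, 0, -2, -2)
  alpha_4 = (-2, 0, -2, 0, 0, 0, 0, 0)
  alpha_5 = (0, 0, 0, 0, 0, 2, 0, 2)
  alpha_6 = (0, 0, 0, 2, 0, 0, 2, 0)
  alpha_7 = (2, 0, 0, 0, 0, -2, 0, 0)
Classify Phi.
E_7

Compute the Cartan integers a_ij = 2(alpha_i, alpha_j)/(alpha_j, alpha_j); the resulting 7x7 Cartan matrix is
[[2, -1, -1, 0, 0, 0, 0], [-1, 2, 0, 0, 0, 0, 0], [-1, 0, 2, 0, -1, -1, 0], [0, 0, 0, 2, 0, 0, -1], [0, 0, -1, 0, 2, 0, -1], [0, 0, -1, 0, 0, 2, 0], [0, 0, 0, -1, -1, 0, 2]].
All simple roots have the same length, so the diagram is simply laced. The associated Dynkin diagram is a chain of 6 nodes with one extra node attached to the third node from one end (E_7), so the type is E_7.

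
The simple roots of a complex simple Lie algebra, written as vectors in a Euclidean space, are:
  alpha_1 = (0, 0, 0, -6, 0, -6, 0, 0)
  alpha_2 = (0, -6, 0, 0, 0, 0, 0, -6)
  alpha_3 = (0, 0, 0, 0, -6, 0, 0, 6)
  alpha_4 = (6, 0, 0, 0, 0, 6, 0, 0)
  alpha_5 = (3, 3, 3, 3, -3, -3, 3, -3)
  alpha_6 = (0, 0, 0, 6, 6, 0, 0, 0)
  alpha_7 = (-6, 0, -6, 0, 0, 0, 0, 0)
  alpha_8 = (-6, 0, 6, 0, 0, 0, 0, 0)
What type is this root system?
Compute the Cartan integers a_ij = 2(alpha_i, alpha_j)/(alpha_j, alpha_j); the resulting 8x8 Cartan matrix is
[[2, 0, 0, -1, 0, -1, 0, 0], [0, 2, -1, 0, 0, 0, 0, 0], [0, -1, 2, 0, 0, -1, 0, 0], [-1, 0, 0, 2, 0, 0, -1, -1], [0, 0, 0, 0, 2, 0, -1, 0], [-1, 0, -1, 0, 0, 2, 0, 0], [0, 0, 0, -1, -1, 0, 2, 0], [0, 0, 0, -1, 0, 0, 0, 2]].
All simple roots have the same length, so the diagram is simply laced. The associated Dynkin diagram is a chain of 7 nodes with one extra node attached to the third node from one end (E_8), so the type is E_8.

E_8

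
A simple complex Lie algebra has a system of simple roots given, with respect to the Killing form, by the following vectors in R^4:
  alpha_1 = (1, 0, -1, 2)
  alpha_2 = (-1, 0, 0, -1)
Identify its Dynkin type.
G2

Compute the Cartan integers a_ij = 2(alpha_i, alpha_j)/(alpha_j, alpha_j); the resulting 2x2 Cartan matrix is
[[2, -3], [-1, 2]].
The roots have two lengths (squared-length ratio 3:1); the short ones are alpha_{2}. The associated Dynkin diagram is two nodes joined by a triple edge (G_2), so the type is G_2.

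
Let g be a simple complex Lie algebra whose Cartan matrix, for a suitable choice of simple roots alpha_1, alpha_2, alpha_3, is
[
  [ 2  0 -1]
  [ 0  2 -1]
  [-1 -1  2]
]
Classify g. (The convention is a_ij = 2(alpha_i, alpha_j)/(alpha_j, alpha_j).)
The matrix has rank 3 with 2's on the diagonal. Reading the off-diagonal entries as Dynkin edges (a single edge where a_ij = a_ji = -1; a double or triple edge where a_ij * a_ji = 2 or 3), the diagram is a chain of 3 nodes with single edges (A_3). One simple-root ordering that puts it in standard form is (alpha_1, alpha_3, alpha_2). So the algebra is type A_3, i.e. sl(4).

type A_3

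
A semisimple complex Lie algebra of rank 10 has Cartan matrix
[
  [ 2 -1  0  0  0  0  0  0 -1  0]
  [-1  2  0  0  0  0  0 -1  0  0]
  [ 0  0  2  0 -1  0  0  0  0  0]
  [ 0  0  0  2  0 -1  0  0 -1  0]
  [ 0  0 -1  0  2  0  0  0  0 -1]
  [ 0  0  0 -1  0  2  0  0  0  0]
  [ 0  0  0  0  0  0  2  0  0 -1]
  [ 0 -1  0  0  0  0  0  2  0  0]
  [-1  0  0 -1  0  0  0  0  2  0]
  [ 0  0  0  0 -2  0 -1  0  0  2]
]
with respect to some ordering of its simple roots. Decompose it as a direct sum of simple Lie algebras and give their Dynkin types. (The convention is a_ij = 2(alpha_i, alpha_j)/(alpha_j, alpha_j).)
A_6 (sl(7)) ⊕ F_4

The diagram associated to this matrix has two connected components: the simple roots {alpha_1, alpha_2, alpha_4, alpha_6, alpha_8, alpha_9} form a chain of 6 nodes with single edges (A_6), and {alpha_3, alpha_5, alpha_7, alpha_10} form a chain of 4 nodes with a double edge between the middle two (F_4). A semisimple Lie algebra decomposes uniquely as the direct sum of simple ideals, one per connected component of its Dynkin diagram, so g ≅ A_6 ⊕ F_4 (dimension 48 + 52 = 100).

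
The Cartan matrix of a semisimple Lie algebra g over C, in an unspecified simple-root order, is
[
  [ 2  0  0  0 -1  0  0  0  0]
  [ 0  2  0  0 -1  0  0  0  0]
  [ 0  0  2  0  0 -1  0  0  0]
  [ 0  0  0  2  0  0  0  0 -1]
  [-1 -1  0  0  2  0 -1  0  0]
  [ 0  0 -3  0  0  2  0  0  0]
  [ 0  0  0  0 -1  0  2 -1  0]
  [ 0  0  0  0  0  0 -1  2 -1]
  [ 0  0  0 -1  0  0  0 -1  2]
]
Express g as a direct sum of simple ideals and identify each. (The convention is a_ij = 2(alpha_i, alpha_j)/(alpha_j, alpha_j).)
D7 ⊕ G2

The diagram associated to this matrix has two connected components: the simple roots {alpha_1, alpha_2, alpha_4, alpha_5, alpha_7, alpha_8, alpha_9} form a chain of 5 nodes with a fork of two nodes at one end (D_7), and {alpha_3, alpha_6} form two nodes joined by a triple edge (G_2). A semisimple Lie algebra decomposes uniquely as the direct sum of simple ideals, one per connected component of its Dynkin diagram, so g ≅ D_7 ⊕ G_2 (dimension 91 + 14 = 105).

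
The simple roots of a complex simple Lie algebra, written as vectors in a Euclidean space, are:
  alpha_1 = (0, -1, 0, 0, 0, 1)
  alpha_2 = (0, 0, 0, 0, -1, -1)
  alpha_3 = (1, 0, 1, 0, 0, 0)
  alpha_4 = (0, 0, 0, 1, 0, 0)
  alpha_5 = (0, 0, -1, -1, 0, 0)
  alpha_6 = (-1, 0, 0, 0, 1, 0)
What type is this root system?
Compute the Cartan integers a_ij = 2(alpha_i, alpha_j)/(alpha_j, alpha_j); the resulting 6x6 Cartan matrix is
[[2, -1, 0, 0, 0, 0], [-1, 2, 0, 0, 0, -1], [0, 0, 2, 0, -1, -1], [0, 0, 0, 2, -1, 0], [0, 0, -1, -2, 2, 0], [0, -1, -1, 0, 0, 2]].
The roots have two lengths (squared-length ratio 2:1); the short ones are alpha_{4}. The associated Dynkin diagram is a chain of 6 nodes with a double edge at one end; the terminal node there is the unique short simple root (B_6), so the type is B_6 (the algebra so(13)).

B6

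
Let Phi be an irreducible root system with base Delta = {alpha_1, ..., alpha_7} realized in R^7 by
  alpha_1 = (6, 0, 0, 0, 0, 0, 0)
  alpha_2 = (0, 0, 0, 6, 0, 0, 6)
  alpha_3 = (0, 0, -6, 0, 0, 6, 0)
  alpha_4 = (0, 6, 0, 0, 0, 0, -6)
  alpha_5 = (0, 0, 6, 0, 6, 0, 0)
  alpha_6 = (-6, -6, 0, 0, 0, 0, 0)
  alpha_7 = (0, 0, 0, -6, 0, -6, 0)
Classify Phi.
type B_7

Compute the Cartan integers a_ij = 2(alpha_i, alpha_j)/(alpha_j, alpha_j); the resulting 7x7 Cartan matrix is
[[2, 0, 0, 0, 0, -1, 0], [0, 2, 0, -1, 0, 0, -1], [0, 0, 2, 0, -1, 0, -1], [0, -1, 0, 2, 0, -1, 0], [0, 0, -1, 0, 2, 0, 0], [-2, 0, 0, -1, 0, 2, 0], [0, -1, -1, 0, 0, 0, 2]].
The roots have two lengths (squared-length ratio 2:1); the short ones are alpha_{1}. The associated Dynkin diagram is a chain of 7 nodes with a double edge at one end; the terminal node there is the unique short simple root (B_7), so the type is B_7 (the algebra so(15)).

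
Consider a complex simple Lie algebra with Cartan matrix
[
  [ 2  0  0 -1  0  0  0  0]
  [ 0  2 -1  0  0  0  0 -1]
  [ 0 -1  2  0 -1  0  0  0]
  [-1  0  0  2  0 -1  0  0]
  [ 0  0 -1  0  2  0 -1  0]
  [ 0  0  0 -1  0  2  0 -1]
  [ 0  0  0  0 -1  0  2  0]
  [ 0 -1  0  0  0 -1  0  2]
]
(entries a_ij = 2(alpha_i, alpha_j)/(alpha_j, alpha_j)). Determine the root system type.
A_8 (sl(9))

The matrix has rank 8 with 2's on the diagonal. Reading the off-diagonal entries as Dynkin edges (a single edge where a_ij = a_ji = -1; a double or triple edge where a_ij * a_ji = 2 or 3), the diagram is a chain of 8 nodes with single edges (A_8). One simple-root ordering that puts it in standard form is (alpha_7, alpha_5, alpha_3, alpha_2, alpha_8, alpha_6, alpha_4, alpha_1). So the algebra is type A_8, i.e. sl(9).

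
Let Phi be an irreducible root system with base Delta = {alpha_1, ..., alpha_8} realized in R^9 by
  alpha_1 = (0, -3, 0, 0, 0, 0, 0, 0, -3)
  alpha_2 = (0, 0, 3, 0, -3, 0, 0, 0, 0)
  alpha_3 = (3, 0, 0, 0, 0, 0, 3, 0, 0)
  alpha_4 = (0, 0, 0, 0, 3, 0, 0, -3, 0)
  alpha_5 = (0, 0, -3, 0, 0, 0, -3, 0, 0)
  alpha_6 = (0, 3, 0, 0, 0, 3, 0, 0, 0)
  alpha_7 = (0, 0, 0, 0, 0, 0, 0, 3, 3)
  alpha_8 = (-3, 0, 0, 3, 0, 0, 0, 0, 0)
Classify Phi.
Compute the Cartan integers a_ij = 2(alpha_i, alpha_j)/(alpha_j, alpha_j); the resulting 8x8 Cartan matrix is
[[2, 0, 0, 0, 0, -1, -1, 0], [0, 2, 0, -1, -1, 0, 0, 0], [0, 0, 2, 0, -1, 0, 0, -1], [0, -1, 0, 2, 0, 0, -1, 0], [0, -1, -1, 0, 2, 0, 0, 0], [-1, 0, 0, 0, 0, 2, 0, 0], [-1, 0, 0, -1, 0, 0, 2, 0], [0, 0, -1, 0, 0, 0, 0, 2]].
All simple roots have the same length, so the diagram is simply laced. The associated Dynkin diagram is a chain of 8 nodes with single edges (A_8), so the type is A_8 (the algebra sl(9)).

A_8 (sl(9))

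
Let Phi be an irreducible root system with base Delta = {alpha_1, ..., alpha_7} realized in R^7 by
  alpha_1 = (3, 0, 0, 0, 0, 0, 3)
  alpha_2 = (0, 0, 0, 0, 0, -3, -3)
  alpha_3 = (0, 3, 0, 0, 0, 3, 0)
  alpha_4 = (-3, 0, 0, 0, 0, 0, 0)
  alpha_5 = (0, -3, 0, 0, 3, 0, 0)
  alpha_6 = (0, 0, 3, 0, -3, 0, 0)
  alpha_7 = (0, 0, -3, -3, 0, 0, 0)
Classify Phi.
Compute the Cartan integers a_ij = 2(alpha_i, alpha_j)/(alpha_j, alpha_j); the resulting 7x7 Cartan matrix is
[[2, -1, 0, -2, 0, 0, 0], [-1, 2, -1, 0, 0, 0, 0], [0, -1, 2, 0, -1, 0, 0], [-1, 0, 0, 2, 0, 0, 0], [0, 0, -1, 0, 2, -1, 0], [0, 0, 0, 0, -1, 2, -1], [0, 0, 0, 0, 0, -1, 2]].
The roots have two lengths (squared-length ratio 2:1); the short ones are alpha_{4}. The associated Dynkin diagram is a chain of 7 nodes with a double edge at one end; the terminal node there is the unique short simple root (B_7), so the type is B_7 (the algebra so(15)).

B7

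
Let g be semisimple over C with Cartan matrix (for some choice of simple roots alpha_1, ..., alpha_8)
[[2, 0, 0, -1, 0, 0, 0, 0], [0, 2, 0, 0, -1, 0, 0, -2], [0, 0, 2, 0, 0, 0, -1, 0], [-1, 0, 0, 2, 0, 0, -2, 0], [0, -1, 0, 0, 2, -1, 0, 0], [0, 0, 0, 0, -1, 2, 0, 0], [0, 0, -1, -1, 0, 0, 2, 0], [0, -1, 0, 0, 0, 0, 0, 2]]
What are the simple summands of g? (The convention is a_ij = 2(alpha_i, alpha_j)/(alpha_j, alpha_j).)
B_4 (so(9)) ⊕ F_4

The diagram associated to this matrix has two connected components: the simple roots {alpha_2, alpha_5, alpha_6, alpha_8} form a chain of 4 nodes with a double edge at one end; the terminal node there is the unique short simple root (B_4), and {alpha_1, alpha_3, alpha_4, alpha_7} form a chain of 4 nodes with a double edge between the middle two (F_4). A semisimple Lie algebra decomposes uniquely as the direct sum of simple ideals, one per connected component of its Dynkin diagram, so g ≅ B_4 ⊕ F_4 (dimension 36 + 52 = 88).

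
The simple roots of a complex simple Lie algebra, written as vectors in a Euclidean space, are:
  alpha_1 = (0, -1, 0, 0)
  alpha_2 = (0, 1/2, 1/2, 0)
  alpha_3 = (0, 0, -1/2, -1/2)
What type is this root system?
C_3

Compute the Cartan integers a_ij = 2(alpha_i, alpha_j)/(alpha_j, alpha_j); the resulting 3x3 Cartan matrix is
[[2, -2, 0], [-1, 2, -1], [0, -1, 2]].
The roots have two lengths (squared-length ratio 2:1); the short ones are alpha_{2,3}. The associated Dynkin diagram is a chain of 3 nodes with a double edge at one end; the terminal node there is the unique long simple root (C_3), so the type is C_3 (the algebra sp(6)).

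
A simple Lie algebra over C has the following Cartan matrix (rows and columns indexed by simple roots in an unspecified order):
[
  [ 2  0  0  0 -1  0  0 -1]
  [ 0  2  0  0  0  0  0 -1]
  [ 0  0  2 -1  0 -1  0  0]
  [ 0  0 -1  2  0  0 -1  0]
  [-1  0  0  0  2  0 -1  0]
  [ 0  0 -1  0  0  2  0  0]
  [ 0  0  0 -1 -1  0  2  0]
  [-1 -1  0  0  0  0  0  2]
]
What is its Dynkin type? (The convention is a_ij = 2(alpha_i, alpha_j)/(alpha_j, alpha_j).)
type A_8

The matrix has rank 8 with 2's on the diagonal. Reading the off-diagonal entries as Dynkin edges (a single edge where a_ij = a_ji = -1; a double or triple edge where a_ij * a_ji = 2 or 3), the diagram is a chain of 8 nodes with single edges (A_8). One simple-root ordering that puts it in standard form is (alpha_6, alpha_3, alpha_4, alpha_7, alpha_5, alpha_1, alpha_8, alpha_2). So the algebra is type A_8, i.e. sl(9).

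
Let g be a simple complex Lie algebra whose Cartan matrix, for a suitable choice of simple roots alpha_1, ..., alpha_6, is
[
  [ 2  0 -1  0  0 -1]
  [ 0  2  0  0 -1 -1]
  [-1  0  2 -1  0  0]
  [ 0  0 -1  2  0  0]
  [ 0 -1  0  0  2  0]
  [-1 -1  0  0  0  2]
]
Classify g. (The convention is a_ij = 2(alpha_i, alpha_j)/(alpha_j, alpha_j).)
A_6

The matrix has rank 6 with 2's on the diagonal. Reading the off-diagonal entries as Dynkin edges (a single edge where a_ij = a_ji = -1; a double or triple edge where a_ij * a_ji = 2 or 3), the diagram is a chain of 6 nodes with single edges (A_6). One simple-root ordering that puts it in standard form is (alpha_5, alpha_2, alpha_6, alpha_1, alpha_3, alpha_4). So the algebra is type A_6, i.e. sl(7).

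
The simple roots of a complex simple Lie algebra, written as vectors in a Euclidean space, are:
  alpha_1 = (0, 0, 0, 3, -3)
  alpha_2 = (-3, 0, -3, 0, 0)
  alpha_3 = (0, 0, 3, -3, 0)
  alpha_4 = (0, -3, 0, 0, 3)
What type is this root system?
Compute the Cartan integers a_ij = 2(alpha_i, alpha_j)/(alpha_j, alpha_j); the resulting 4x4 Cartan matrix is
[[2, 0, -1, -1], [0, 2, -1, 0], [-1, -1, 2, 0], [-1, 0, 0, 2]].
All simple roots have the same length, so the diagram is simply laced. The associated Dynkin diagram is a chain of 4 nodes with single edges (A_4), so the type is A_4 (the algebra sl(5)).

A4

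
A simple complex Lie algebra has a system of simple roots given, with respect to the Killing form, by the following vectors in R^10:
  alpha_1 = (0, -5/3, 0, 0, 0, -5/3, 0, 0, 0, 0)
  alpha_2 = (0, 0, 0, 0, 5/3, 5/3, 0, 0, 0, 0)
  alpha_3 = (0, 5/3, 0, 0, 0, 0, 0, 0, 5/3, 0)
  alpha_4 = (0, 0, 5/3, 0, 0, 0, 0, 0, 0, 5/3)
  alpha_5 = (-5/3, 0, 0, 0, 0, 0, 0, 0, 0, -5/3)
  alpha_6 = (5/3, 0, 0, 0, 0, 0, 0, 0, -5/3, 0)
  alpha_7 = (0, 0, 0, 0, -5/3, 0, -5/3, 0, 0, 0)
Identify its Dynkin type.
Compute the Cartan integers a_ij = 2(alpha_i, alpha_j)/(alpha_j, alpha_j); the resulting 7x7 Cartan matrix is
[[2, -1, -1, 0, 0, 0, 0], [-1, 2, 0, 0, 0, 0, -1], [-1, 0, 2, 0, 0, -1, 0], [0, 0, 0, 2, -1, 0, 0], [0, 0, 0, -1, 2, -1, 0], [0, 0, -1, 0, -1, 2, 0], [0, -1, 0, 0, 0, 0, 2]].
All simple roots have the same length, so the diagram is simply laced. The associated Dynkin diagram is a chain of 7 nodes with single edges (A_7), so the type is A_7 (the algebra sl(8)).

type A_7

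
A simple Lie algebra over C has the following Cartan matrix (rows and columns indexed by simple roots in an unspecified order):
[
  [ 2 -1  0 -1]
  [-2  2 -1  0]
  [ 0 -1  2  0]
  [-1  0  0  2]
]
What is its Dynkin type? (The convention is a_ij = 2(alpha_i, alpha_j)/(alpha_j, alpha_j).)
F4

The matrix has rank 4 with 2's on the diagonal. Reading the off-diagonal entries as Dynkin edges (a single edge where a_ij = a_ji = -1; a double or triple edge where a_ij * a_ji = 2 or 3), the diagram is a chain of 4 nodes with a double edge between the middle two (F_4). One simple-root ordering that puts it in standard form is (alpha_3, alpha_2, alpha_1, alpha_4). So the algebra is type F_4.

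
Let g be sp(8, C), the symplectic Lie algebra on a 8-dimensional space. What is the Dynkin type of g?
C4

This is sp(8), which has dimension 8(8+1)/2 = 36 and rank 8/2 = 4. In the classification of classical Lie algebras, the symplectic algebra sp(2n) has type C_n; here n = 4, so the Dynkin diagram is a chain of 4 nodes with a double edge at one end; the terminal node there is the unique long simple root (C_4). Hence the type is C_4.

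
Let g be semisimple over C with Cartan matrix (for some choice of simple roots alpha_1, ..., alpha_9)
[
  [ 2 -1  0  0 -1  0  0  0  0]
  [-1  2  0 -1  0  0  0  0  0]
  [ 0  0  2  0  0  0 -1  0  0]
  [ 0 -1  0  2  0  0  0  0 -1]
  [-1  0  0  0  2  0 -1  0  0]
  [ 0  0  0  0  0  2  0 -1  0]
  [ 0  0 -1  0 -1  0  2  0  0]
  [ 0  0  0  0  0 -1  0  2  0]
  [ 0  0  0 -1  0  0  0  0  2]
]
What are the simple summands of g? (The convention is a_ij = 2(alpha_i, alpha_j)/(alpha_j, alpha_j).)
The diagram associated to this matrix has two connected components: the simple roots {alpha_6, alpha_8} form a chain of 2 nodes with single edges (A_2), and {alpha_1, alpha_2, alpha_3, alpha_4, alpha_5, alpha_7, alpha_9} form a chain of 7 nodes with single edges (A_7). A semisimple Lie algebra decomposes uniquely as the direct sum of simple ideals, one per connected component of its Dynkin diagram, so g ≅ A_2 ⊕ A_7 (dimension 8 + 63 = 71).

type A_2 ⊕ type A_7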